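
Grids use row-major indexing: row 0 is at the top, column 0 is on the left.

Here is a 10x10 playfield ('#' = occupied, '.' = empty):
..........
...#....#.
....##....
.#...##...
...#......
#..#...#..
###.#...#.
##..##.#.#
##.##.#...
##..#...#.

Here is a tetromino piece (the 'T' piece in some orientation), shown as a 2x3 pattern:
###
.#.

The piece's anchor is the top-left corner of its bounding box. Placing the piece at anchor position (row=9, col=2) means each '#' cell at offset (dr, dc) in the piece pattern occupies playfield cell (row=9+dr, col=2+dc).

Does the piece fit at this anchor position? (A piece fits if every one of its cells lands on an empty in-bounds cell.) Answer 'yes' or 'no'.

Answer: no

Derivation:
Check each piece cell at anchor (9, 2):
  offset (0,0) -> (9,2): empty -> OK
  offset (0,1) -> (9,3): empty -> OK
  offset (0,2) -> (9,4): occupied ('#') -> FAIL
  offset (1,1) -> (10,3): out of bounds -> FAIL
All cells valid: no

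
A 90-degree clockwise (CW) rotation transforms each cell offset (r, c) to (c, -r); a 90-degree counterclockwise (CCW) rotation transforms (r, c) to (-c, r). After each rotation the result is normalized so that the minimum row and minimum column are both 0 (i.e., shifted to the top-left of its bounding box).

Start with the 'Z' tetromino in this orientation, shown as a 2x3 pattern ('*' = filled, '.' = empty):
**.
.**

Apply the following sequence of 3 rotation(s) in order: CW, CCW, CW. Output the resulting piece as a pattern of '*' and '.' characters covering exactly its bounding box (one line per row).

Answer: .*
**
*.

Derivation:
Start:
**.
.**
After rotation 1 (CW):
.*
**
*.
After rotation 2 (CCW):
**.
.**
After rotation 3 (CW):
.*
**
*.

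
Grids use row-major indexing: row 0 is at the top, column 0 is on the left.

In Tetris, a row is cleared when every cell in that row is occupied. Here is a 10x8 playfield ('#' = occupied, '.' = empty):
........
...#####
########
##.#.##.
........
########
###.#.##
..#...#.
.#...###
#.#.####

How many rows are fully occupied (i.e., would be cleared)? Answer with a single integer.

Check each row:
  row 0: 8 empty cells -> not full
  row 1: 3 empty cells -> not full
  row 2: 0 empty cells -> FULL (clear)
  row 3: 3 empty cells -> not full
  row 4: 8 empty cells -> not full
  row 5: 0 empty cells -> FULL (clear)
  row 6: 2 empty cells -> not full
  row 7: 6 empty cells -> not full
  row 8: 4 empty cells -> not full
  row 9: 2 empty cells -> not full
Total rows cleared: 2

Answer: 2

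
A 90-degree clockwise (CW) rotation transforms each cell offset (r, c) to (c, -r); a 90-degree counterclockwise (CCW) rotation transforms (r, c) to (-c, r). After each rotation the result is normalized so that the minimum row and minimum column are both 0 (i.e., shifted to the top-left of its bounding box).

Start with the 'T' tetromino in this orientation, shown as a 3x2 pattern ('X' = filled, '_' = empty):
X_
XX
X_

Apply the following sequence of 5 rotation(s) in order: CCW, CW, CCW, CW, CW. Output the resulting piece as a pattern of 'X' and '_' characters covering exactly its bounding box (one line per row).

Start:
X_
XX
X_
After rotation 1 (CCW):
_X_
XXX
After rotation 2 (CW):
X_
XX
X_
After rotation 3 (CCW):
_X_
XXX
After rotation 4 (CW):
X_
XX
X_
After rotation 5 (CW):
XXX
_X_

Answer: XXX
_X_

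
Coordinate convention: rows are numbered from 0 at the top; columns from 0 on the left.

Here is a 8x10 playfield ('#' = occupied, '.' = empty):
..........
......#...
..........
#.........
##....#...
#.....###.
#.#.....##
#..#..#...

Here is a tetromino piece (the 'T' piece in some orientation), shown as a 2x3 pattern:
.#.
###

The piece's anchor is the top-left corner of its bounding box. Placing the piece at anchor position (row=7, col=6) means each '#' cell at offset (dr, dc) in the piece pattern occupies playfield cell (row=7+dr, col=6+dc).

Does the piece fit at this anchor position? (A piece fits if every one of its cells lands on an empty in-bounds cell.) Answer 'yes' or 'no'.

Check each piece cell at anchor (7, 6):
  offset (0,1) -> (7,7): empty -> OK
  offset (1,0) -> (8,6): out of bounds -> FAIL
  offset (1,1) -> (8,7): out of bounds -> FAIL
  offset (1,2) -> (8,8): out of bounds -> FAIL
All cells valid: no

Answer: no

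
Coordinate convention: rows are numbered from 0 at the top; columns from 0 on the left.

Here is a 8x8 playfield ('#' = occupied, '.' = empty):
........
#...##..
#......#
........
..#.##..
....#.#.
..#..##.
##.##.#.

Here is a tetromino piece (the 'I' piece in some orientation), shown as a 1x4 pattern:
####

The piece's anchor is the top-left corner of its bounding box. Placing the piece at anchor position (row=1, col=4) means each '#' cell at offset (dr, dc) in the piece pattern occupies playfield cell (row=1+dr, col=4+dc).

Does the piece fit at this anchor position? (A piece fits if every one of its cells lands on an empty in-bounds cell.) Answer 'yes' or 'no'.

Answer: no

Derivation:
Check each piece cell at anchor (1, 4):
  offset (0,0) -> (1,4): occupied ('#') -> FAIL
  offset (0,1) -> (1,5): occupied ('#') -> FAIL
  offset (0,2) -> (1,6): empty -> OK
  offset (0,3) -> (1,7): empty -> OK
All cells valid: no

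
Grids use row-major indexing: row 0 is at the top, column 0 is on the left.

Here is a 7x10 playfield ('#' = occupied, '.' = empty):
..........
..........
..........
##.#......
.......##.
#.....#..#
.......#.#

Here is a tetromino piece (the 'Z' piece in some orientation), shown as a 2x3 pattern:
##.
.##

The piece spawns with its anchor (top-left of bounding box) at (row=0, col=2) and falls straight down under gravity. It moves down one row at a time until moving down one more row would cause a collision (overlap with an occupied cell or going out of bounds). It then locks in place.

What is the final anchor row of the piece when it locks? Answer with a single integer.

Spawn at (row=0, col=2). Try each row:
  row 0: fits
  row 1: fits
  row 2: blocked -> lock at row 1

Answer: 1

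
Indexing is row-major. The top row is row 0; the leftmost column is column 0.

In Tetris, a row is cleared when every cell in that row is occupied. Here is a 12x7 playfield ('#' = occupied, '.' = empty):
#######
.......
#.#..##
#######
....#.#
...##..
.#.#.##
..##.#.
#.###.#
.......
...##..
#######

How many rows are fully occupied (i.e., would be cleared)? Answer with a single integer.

Answer: 3

Derivation:
Check each row:
  row 0: 0 empty cells -> FULL (clear)
  row 1: 7 empty cells -> not full
  row 2: 3 empty cells -> not full
  row 3: 0 empty cells -> FULL (clear)
  row 4: 5 empty cells -> not full
  row 5: 5 empty cells -> not full
  row 6: 3 empty cells -> not full
  row 7: 4 empty cells -> not full
  row 8: 2 empty cells -> not full
  row 9: 7 empty cells -> not full
  row 10: 5 empty cells -> not full
  row 11: 0 empty cells -> FULL (clear)
Total rows cleared: 3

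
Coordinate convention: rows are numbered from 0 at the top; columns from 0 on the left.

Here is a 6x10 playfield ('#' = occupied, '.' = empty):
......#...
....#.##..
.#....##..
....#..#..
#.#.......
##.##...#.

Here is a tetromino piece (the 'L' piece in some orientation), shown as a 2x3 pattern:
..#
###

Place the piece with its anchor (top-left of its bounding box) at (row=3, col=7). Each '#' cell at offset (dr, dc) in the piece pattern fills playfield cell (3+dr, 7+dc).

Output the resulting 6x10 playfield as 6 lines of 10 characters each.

Fill (3+0,7+2) = (3,9)
Fill (3+1,7+0) = (4,7)
Fill (3+1,7+1) = (4,8)
Fill (3+1,7+2) = (4,9)

Answer: ......#...
....#.##..
.#....##..
....#..#.#
#.#....###
##.##...#.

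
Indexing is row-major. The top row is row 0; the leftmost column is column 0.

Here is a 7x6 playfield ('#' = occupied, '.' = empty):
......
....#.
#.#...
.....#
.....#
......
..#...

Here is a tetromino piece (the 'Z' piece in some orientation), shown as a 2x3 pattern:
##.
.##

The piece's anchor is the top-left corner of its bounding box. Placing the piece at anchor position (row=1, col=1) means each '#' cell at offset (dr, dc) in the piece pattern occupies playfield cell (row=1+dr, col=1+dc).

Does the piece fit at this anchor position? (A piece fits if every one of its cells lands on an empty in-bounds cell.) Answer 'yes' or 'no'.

Answer: no

Derivation:
Check each piece cell at anchor (1, 1):
  offset (0,0) -> (1,1): empty -> OK
  offset (0,1) -> (1,2): empty -> OK
  offset (1,1) -> (2,2): occupied ('#') -> FAIL
  offset (1,2) -> (2,3): empty -> OK
All cells valid: no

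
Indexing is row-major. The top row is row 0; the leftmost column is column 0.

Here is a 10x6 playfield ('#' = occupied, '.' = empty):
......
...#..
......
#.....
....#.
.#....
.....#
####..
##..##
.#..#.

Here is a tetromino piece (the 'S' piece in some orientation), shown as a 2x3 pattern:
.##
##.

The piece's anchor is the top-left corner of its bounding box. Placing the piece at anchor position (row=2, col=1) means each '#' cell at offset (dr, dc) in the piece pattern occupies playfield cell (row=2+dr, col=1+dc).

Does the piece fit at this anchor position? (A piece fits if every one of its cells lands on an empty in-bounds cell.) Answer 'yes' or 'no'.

Answer: yes

Derivation:
Check each piece cell at anchor (2, 1):
  offset (0,1) -> (2,2): empty -> OK
  offset (0,2) -> (2,3): empty -> OK
  offset (1,0) -> (3,1): empty -> OK
  offset (1,1) -> (3,2): empty -> OK
All cells valid: yes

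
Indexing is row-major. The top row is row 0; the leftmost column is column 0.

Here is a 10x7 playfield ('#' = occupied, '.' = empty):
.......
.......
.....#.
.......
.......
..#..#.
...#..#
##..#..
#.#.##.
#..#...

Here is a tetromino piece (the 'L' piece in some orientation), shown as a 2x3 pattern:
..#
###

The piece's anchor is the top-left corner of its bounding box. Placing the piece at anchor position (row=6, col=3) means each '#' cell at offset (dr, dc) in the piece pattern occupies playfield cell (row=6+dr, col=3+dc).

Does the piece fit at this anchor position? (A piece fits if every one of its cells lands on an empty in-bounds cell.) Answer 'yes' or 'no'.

Check each piece cell at anchor (6, 3):
  offset (0,2) -> (6,5): empty -> OK
  offset (1,0) -> (7,3): empty -> OK
  offset (1,1) -> (7,4): occupied ('#') -> FAIL
  offset (1,2) -> (7,5): empty -> OK
All cells valid: no

Answer: no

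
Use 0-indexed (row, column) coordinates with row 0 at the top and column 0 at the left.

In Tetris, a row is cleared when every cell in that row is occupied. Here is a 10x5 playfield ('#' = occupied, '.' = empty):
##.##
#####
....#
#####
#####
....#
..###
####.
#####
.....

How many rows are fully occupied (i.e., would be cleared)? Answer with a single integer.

Check each row:
  row 0: 1 empty cell -> not full
  row 1: 0 empty cells -> FULL (clear)
  row 2: 4 empty cells -> not full
  row 3: 0 empty cells -> FULL (clear)
  row 4: 0 empty cells -> FULL (clear)
  row 5: 4 empty cells -> not full
  row 6: 2 empty cells -> not full
  row 7: 1 empty cell -> not full
  row 8: 0 empty cells -> FULL (clear)
  row 9: 5 empty cells -> not full
Total rows cleared: 4

Answer: 4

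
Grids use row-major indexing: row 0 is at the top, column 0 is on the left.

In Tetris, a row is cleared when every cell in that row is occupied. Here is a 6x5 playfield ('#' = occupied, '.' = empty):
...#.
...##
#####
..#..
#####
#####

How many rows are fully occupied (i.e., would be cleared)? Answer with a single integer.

Check each row:
  row 0: 4 empty cells -> not full
  row 1: 3 empty cells -> not full
  row 2: 0 empty cells -> FULL (clear)
  row 3: 4 empty cells -> not full
  row 4: 0 empty cells -> FULL (clear)
  row 5: 0 empty cells -> FULL (clear)
Total rows cleared: 3

Answer: 3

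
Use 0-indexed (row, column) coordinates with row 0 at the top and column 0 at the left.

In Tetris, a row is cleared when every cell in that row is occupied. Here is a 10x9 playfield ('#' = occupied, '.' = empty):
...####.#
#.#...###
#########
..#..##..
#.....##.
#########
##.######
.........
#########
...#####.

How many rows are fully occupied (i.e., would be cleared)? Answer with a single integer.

Answer: 3

Derivation:
Check each row:
  row 0: 4 empty cells -> not full
  row 1: 4 empty cells -> not full
  row 2: 0 empty cells -> FULL (clear)
  row 3: 6 empty cells -> not full
  row 4: 6 empty cells -> not full
  row 5: 0 empty cells -> FULL (clear)
  row 6: 1 empty cell -> not full
  row 7: 9 empty cells -> not full
  row 8: 0 empty cells -> FULL (clear)
  row 9: 4 empty cells -> not full
Total rows cleared: 3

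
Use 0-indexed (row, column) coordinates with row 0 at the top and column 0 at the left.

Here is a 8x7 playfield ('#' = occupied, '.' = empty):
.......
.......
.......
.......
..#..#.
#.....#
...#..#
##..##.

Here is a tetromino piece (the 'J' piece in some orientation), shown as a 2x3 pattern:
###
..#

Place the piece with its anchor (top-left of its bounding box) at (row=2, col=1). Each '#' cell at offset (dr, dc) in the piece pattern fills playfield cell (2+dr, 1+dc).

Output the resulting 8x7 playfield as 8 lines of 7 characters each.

Answer: .......
.......
.###...
...#...
..#..#.
#.....#
...#..#
##..##.

Derivation:
Fill (2+0,1+0) = (2,1)
Fill (2+0,1+1) = (2,2)
Fill (2+0,1+2) = (2,3)
Fill (2+1,1+2) = (3,3)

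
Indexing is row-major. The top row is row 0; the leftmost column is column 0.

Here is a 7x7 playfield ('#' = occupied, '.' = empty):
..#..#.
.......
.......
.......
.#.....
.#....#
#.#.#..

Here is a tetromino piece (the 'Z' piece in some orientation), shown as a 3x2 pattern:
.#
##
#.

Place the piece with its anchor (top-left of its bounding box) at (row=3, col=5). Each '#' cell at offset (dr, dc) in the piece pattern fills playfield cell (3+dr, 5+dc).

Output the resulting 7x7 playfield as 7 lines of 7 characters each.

Answer: ..#..#.
.......
.......
......#
.#...##
.#...##
#.#.#..

Derivation:
Fill (3+0,5+1) = (3,6)
Fill (3+1,5+0) = (4,5)
Fill (3+1,5+1) = (4,6)
Fill (3+2,5+0) = (5,5)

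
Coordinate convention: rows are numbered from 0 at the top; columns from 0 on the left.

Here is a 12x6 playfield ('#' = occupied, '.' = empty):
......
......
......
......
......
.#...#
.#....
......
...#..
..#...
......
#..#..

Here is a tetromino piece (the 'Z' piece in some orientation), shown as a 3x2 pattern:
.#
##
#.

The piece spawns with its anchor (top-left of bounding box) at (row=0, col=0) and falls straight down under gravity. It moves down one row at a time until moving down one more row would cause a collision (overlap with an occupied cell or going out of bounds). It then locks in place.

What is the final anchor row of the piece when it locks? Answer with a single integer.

Spawn at (row=0, col=0). Try each row:
  row 0: fits
  row 1: fits
  row 2: fits
  row 3: fits
  row 4: blocked -> lock at row 3

Answer: 3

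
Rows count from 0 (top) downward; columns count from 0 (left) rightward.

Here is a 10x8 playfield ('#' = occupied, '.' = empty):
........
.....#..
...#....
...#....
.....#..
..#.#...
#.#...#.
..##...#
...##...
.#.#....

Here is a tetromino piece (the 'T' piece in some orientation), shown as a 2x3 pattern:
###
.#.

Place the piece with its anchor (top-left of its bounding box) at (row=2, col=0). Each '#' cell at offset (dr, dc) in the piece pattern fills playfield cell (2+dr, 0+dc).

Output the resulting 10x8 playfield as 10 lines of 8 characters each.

Answer: ........
.....#..
####....
.#.#....
.....#..
..#.#...
#.#...#.
..##...#
...##...
.#.#....

Derivation:
Fill (2+0,0+0) = (2,0)
Fill (2+0,0+1) = (2,1)
Fill (2+0,0+2) = (2,2)
Fill (2+1,0+1) = (3,1)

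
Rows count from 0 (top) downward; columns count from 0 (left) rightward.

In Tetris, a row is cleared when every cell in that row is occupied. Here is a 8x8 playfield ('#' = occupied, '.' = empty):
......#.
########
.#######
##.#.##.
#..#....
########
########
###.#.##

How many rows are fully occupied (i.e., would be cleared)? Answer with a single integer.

Answer: 3

Derivation:
Check each row:
  row 0: 7 empty cells -> not full
  row 1: 0 empty cells -> FULL (clear)
  row 2: 1 empty cell -> not full
  row 3: 3 empty cells -> not full
  row 4: 6 empty cells -> not full
  row 5: 0 empty cells -> FULL (clear)
  row 6: 0 empty cells -> FULL (clear)
  row 7: 2 empty cells -> not full
Total rows cleared: 3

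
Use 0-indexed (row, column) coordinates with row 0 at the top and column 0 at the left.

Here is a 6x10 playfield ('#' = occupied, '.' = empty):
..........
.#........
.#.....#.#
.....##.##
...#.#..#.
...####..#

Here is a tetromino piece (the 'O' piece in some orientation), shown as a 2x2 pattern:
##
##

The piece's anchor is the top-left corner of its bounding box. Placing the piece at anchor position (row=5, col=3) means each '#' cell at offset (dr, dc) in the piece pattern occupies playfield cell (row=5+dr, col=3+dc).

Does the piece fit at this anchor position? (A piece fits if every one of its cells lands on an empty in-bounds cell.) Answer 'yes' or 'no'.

Answer: no

Derivation:
Check each piece cell at anchor (5, 3):
  offset (0,0) -> (5,3): occupied ('#') -> FAIL
  offset (0,1) -> (5,4): occupied ('#') -> FAIL
  offset (1,0) -> (6,3): out of bounds -> FAIL
  offset (1,1) -> (6,4): out of bounds -> FAIL
All cells valid: no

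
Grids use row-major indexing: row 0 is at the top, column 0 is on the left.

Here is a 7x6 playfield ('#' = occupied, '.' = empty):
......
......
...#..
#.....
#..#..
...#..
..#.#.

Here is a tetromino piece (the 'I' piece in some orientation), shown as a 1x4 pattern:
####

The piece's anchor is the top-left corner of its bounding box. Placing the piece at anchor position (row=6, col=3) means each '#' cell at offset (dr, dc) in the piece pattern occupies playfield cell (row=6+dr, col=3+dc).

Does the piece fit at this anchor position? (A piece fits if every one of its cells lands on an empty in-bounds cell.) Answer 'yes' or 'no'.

Check each piece cell at anchor (6, 3):
  offset (0,0) -> (6,3): empty -> OK
  offset (0,1) -> (6,4): occupied ('#') -> FAIL
  offset (0,2) -> (6,5): empty -> OK
  offset (0,3) -> (6,6): out of bounds -> FAIL
All cells valid: no

Answer: no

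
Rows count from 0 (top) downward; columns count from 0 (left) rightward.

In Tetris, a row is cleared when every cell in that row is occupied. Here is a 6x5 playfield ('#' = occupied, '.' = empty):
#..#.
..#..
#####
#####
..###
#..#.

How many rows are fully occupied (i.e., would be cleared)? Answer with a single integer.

Check each row:
  row 0: 3 empty cells -> not full
  row 1: 4 empty cells -> not full
  row 2: 0 empty cells -> FULL (clear)
  row 3: 0 empty cells -> FULL (clear)
  row 4: 2 empty cells -> not full
  row 5: 3 empty cells -> not full
Total rows cleared: 2

Answer: 2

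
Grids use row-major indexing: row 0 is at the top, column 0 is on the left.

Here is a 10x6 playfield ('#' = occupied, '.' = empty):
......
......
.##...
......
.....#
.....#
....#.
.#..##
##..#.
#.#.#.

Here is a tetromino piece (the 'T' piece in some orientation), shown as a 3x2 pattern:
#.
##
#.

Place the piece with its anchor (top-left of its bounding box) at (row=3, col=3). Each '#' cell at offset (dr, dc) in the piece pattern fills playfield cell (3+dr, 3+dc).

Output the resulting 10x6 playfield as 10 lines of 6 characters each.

Fill (3+0,3+0) = (3,3)
Fill (3+1,3+0) = (4,3)
Fill (3+1,3+1) = (4,4)
Fill (3+2,3+0) = (5,3)

Answer: ......
......
.##...
...#..
...###
...#.#
....#.
.#..##
##..#.
#.#.#.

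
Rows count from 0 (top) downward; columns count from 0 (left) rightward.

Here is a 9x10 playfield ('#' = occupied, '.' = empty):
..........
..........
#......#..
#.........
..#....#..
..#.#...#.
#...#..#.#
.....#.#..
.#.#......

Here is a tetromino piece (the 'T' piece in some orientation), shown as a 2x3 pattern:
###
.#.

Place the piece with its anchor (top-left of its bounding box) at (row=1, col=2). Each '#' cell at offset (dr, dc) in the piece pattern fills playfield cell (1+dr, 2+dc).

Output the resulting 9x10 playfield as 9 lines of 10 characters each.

Answer: ..........
..###.....
#..#...#..
#.........
..#....#..
..#.#...#.
#...#..#.#
.....#.#..
.#.#......

Derivation:
Fill (1+0,2+0) = (1,2)
Fill (1+0,2+1) = (1,3)
Fill (1+0,2+2) = (1,4)
Fill (1+1,2+1) = (2,3)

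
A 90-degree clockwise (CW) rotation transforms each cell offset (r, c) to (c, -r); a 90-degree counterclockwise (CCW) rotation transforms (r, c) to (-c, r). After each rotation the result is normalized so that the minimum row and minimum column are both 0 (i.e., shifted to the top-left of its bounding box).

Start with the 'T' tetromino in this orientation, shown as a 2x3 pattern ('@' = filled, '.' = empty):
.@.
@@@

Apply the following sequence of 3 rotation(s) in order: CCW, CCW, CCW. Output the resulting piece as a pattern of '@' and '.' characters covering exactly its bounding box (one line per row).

Answer: @.
@@
@.

Derivation:
Start:
.@.
@@@
After rotation 1 (CCW):
.@
@@
.@
After rotation 2 (CCW):
@@@
.@.
After rotation 3 (CCW):
@.
@@
@.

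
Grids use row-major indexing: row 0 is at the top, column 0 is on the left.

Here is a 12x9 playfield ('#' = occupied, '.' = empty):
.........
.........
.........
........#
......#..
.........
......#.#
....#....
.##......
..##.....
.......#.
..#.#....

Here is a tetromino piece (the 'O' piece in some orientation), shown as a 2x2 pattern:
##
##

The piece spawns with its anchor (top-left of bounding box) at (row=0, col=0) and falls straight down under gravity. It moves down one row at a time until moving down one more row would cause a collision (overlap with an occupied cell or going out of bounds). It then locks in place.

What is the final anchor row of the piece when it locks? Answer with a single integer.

Spawn at (row=0, col=0). Try each row:
  row 0: fits
  row 1: fits
  row 2: fits
  row 3: fits
  row 4: fits
  row 5: fits
  row 6: fits
  row 7: blocked -> lock at row 6

Answer: 6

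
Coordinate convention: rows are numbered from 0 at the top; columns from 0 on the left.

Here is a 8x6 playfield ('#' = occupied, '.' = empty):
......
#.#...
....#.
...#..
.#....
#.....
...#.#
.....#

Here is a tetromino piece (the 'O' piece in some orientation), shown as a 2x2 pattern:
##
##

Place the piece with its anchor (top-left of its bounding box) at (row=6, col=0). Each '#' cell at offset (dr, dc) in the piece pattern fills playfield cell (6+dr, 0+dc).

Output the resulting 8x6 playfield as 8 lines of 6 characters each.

Answer: ......
#.#...
....#.
...#..
.#....
#.....
##.#.#
##...#

Derivation:
Fill (6+0,0+0) = (6,0)
Fill (6+0,0+1) = (6,1)
Fill (6+1,0+0) = (7,0)
Fill (6+1,0+1) = (7,1)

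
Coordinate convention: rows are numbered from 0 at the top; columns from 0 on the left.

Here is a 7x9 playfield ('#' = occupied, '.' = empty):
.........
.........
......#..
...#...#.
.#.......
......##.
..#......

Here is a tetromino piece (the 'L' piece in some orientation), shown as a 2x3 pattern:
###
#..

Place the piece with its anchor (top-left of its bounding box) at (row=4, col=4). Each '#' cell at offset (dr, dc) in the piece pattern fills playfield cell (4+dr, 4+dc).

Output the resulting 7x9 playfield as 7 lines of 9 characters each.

Answer: .........
.........
......#..
...#...#.
.#..###..
....#.##.
..#......

Derivation:
Fill (4+0,4+0) = (4,4)
Fill (4+0,4+1) = (4,5)
Fill (4+0,4+2) = (4,6)
Fill (4+1,4+0) = (5,4)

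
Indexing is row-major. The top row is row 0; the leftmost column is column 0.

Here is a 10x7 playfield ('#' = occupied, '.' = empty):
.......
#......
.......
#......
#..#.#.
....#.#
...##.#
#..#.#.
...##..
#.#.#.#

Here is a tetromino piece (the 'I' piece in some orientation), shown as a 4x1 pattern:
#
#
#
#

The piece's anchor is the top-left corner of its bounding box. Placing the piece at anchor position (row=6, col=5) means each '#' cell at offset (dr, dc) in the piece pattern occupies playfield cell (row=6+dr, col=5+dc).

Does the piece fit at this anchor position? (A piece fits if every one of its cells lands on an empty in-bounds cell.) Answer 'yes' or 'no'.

Check each piece cell at anchor (6, 5):
  offset (0,0) -> (6,5): empty -> OK
  offset (1,0) -> (7,5): occupied ('#') -> FAIL
  offset (2,0) -> (8,5): empty -> OK
  offset (3,0) -> (9,5): empty -> OK
All cells valid: no

Answer: no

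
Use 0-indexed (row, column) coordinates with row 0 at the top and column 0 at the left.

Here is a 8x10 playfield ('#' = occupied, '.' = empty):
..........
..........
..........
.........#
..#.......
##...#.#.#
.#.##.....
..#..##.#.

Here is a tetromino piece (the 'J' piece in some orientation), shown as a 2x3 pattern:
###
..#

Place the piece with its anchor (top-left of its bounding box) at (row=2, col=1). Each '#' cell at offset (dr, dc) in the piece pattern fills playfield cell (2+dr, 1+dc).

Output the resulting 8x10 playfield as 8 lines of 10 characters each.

Fill (2+0,1+0) = (2,1)
Fill (2+0,1+1) = (2,2)
Fill (2+0,1+2) = (2,3)
Fill (2+1,1+2) = (3,3)

Answer: ..........
..........
.###......
...#.....#
..#.......
##...#.#.#
.#.##.....
..#..##.#.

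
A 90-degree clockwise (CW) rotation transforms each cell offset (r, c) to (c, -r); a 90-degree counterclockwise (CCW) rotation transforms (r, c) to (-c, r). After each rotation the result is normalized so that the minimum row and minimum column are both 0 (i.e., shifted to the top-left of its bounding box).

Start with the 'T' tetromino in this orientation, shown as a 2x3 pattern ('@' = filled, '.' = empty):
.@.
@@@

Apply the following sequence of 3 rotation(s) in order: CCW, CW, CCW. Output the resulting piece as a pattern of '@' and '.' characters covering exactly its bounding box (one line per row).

Answer: .@
@@
.@

Derivation:
Start:
.@.
@@@
After rotation 1 (CCW):
.@
@@
.@
After rotation 2 (CW):
.@.
@@@
After rotation 3 (CCW):
.@
@@
.@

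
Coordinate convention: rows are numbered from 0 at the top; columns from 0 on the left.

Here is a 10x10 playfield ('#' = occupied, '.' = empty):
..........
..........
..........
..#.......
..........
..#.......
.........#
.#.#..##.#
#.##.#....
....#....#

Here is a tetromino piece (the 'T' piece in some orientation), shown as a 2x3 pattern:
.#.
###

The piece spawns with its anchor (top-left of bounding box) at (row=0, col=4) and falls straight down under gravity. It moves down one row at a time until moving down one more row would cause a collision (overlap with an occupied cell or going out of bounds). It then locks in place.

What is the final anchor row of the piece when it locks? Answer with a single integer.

Answer: 5

Derivation:
Spawn at (row=0, col=4). Try each row:
  row 0: fits
  row 1: fits
  row 2: fits
  row 3: fits
  row 4: fits
  row 5: fits
  row 6: blocked -> lock at row 5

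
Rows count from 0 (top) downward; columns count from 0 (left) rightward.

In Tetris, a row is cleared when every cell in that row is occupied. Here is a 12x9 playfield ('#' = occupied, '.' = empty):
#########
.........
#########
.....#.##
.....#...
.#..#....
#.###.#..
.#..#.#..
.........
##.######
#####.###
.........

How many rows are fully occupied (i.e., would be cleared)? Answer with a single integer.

Check each row:
  row 0: 0 empty cells -> FULL (clear)
  row 1: 9 empty cells -> not full
  row 2: 0 empty cells -> FULL (clear)
  row 3: 6 empty cells -> not full
  row 4: 8 empty cells -> not full
  row 5: 7 empty cells -> not full
  row 6: 4 empty cells -> not full
  row 7: 6 empty cells -> not full
  row 8: 9 empty cells -> not full
  row 9: 1 empty cell -> not full
  row 10: 1 empty cell -> not full
  row 11: 9 empty cells -> not full
Total rows cleared: 2

Answer: 2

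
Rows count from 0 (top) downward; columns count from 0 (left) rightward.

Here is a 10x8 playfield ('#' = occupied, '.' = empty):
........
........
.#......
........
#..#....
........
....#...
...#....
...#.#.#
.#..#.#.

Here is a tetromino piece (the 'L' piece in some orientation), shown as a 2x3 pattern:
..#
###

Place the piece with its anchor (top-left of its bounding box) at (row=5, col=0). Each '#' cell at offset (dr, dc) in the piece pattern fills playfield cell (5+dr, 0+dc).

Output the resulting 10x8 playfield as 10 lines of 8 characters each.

Fill (5+0,0+2) = (5,2)
Fill (5+1,0+0) = (6,0)
Fill (5+1,0+1) = (6,1)
Fill (5+1,0+2) = (6,2)

Answer: ........
........
.#......
........
#..#....
..#.....
###.#...
...#....
...#.#.#
.#..#.#.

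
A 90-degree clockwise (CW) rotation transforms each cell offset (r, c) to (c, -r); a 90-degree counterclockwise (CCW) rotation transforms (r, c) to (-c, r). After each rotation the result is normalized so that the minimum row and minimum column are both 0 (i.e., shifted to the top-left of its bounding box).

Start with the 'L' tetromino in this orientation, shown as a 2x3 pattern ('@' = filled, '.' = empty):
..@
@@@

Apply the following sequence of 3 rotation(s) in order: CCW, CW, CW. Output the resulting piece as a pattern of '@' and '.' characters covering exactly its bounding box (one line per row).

Answer: @.
@.
@@

Derivation:
Start:
..@
@@@
After rotation 1 (CCW):
@@
.@
.@
After rotation 2 (CW):
..@
@@@
After rotation 3 (CW):
@.
@.
@@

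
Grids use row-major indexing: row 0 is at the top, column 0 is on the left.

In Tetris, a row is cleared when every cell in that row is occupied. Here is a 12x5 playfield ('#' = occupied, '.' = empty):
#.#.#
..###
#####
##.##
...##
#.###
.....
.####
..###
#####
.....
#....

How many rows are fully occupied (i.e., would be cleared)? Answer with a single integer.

Check each row:
  row 0: 2 empty cells -> not full
  row 1: 2 empty cells -> not full
  row 2: 0 empty cells -> FULL (clear)
  row 3: 1 empty cell -> not full
  row 4: 3 empty cells -> not full
  row 5: 1 empty cell -> not full
  row 6: 5 empty cells -> not full
  row 7: 1 empty cell -> not full
  row 8: 2 empty cells -> not full
  row 9: 0 empty cells -> FULL (clear)
  row 10: 5 empty cells -> not full
  row 11: 4 empty cells -> not full
Total rows cleared: 2

Answer: 2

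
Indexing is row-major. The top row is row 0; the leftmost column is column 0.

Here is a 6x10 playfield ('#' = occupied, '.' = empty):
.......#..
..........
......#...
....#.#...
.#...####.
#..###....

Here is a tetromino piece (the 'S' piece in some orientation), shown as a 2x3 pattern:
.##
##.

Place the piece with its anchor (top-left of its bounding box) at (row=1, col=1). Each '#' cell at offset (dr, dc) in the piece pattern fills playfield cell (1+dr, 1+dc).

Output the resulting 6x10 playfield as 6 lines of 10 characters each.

Fill (1+0,1+1) = (1,2)
Fill (1+0,1+2) = (1,3)
Fill (1+1,1+0) = (2,1)
Fill (1+1,1+1) = (2,2)

Answer: .......#..
..##......
.##...#...
....#.#...
.#...####.
#..###....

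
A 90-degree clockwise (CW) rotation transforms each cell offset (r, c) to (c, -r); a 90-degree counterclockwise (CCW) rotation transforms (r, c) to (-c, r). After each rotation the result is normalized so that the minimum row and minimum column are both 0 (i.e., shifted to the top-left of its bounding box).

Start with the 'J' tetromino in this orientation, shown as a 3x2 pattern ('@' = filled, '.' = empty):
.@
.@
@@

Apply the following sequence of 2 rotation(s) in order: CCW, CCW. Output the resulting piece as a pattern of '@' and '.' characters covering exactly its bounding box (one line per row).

Answer: @@
@.
@.

Derivation:
Start:
.@
.@
@@
After rotation 1 (CCW):
@@@
..@
After rotation 2 (CCW):
@@
@.
@.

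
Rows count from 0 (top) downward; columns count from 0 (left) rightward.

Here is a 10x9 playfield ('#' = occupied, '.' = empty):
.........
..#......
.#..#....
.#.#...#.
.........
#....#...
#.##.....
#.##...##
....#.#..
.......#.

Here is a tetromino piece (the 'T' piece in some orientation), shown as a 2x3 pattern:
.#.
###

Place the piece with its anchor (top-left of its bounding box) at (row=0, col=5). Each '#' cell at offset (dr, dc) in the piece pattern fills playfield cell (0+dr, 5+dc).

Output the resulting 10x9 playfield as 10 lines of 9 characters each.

Fill (0+0,5+1) = (0,6)
Fill (0+1,5+0) = (1,5)
Fill (0+1,5+1) = (1,6)
Fill (0+1,5+2) = (1,7)

Answer: ......#..
..#..###.
.#..#....
.#.#...#.
.........
#....#...
#.##.....
#.##...##
....#.#..
.......#.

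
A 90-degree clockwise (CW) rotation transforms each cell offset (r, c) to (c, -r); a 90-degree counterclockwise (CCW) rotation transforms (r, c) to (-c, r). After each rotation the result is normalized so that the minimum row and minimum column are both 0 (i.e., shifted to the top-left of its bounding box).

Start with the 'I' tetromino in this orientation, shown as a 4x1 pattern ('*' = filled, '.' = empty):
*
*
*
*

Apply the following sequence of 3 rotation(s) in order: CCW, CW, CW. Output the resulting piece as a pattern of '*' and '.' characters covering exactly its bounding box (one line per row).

Start:
*
*
*
*
After rotation 1 (CCW):
****
After rotation 2 (CW):
*
*
*
*
After rotation 3 (CW):
****

Answer: ****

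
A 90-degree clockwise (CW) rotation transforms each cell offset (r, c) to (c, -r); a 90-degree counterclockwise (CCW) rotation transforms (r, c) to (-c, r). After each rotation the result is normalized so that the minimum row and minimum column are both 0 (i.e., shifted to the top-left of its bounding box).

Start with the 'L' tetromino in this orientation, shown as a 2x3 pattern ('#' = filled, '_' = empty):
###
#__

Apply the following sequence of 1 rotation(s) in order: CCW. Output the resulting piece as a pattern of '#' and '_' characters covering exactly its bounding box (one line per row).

Answer: #_
#_
##

Derivation:
Start:
###
#__
After rotation 1 (CCW):
#_
#_
##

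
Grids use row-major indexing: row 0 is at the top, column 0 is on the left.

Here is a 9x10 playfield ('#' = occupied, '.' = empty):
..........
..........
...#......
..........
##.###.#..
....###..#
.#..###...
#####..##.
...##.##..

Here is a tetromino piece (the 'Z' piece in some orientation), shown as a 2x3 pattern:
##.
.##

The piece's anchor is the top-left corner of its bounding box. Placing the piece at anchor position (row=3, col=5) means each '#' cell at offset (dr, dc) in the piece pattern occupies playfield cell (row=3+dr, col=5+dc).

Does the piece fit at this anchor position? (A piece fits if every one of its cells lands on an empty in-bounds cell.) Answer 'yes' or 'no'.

Answer: no

Derivation:
Check each piece cell at anchor (3, 5):
  offset (0,0) -> (3,5): empty -> OK
  offset (0,1) -> (3,6): empty -> OK
  offset (1,1) -> (4,6): empty -> OK
  offset (1,2) -> (4,7): occupied ('#') -> FAIL
All cells valid: no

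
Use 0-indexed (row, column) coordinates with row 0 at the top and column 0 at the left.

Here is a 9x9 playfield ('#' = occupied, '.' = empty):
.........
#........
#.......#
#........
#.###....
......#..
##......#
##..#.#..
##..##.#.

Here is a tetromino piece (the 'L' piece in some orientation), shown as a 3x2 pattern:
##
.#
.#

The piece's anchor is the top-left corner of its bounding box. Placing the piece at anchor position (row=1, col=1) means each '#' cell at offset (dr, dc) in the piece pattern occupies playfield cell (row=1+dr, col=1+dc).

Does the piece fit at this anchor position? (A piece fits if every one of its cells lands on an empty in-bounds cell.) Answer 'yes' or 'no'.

Answer: yes

Derivation:
Check each piece cell at anchor (1, 1):
  offset (0,0) -> (1,1): empty -> OK
  offset (0,1) -> (1,2): empty -> OK
  offset (1,1) -> (2,2): empty -> OK
  offset (2,1) -> (3,2): empty -> OK
All cells valid: yes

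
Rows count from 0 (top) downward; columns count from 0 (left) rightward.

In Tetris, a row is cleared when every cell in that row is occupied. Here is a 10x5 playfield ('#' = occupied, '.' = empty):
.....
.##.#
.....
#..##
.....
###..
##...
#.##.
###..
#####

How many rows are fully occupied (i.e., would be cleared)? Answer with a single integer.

Answer: 1

Derivation:
Check each row:
  row 0: 5 empty cells -> not full
  row 1: 2 empty cells -> not full
  row 2: 5 empty cells -> not full
  row 3: 2 empty cells -> not full
  row 4: 5 empty cells -> not full
  row 5: 2 empty cells -> not full
  row 6: 3 empty cells -> not full
  row 7: 2 empty cells -> not full
  row 8: 2 empty cells -> not full
  row 9: 0 empty cells -> FULL (clear)
Total rows cleared: 1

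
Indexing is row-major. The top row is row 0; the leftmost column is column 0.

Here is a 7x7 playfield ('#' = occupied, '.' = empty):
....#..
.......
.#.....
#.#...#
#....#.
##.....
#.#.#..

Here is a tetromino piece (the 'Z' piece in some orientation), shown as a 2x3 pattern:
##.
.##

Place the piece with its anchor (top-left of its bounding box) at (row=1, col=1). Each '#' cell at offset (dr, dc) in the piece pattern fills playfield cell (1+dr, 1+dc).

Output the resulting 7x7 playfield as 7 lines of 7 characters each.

Fill (1+0,1+0) = (1,1)
Fill (1+0,1+1) = (1,2)
Fill (1+1,1+1) = (2,2)
Fill (1+1,1+2) = (2,3)

Answer: ....#..
.##....
.###...
#.#...#
#....#.
##.....
#.#.#..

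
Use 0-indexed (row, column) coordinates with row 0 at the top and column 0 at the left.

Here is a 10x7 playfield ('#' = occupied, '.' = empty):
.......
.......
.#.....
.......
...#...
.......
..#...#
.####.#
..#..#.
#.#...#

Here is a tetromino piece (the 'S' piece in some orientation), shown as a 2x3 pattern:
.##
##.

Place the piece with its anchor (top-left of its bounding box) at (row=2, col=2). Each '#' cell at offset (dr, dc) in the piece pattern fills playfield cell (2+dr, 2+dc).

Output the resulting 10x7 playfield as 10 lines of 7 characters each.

Fill (2+0,2+1) = (2,3)
Fill (2+0,2+2) = (2,4)
Fill (2+1,2+0) = (3,2)
Fill (2+1,2+1) = (3,3)

Answer: .......
.......
.#.##..
..##...
...#...
.......
..#...#
.####.#
..#..#.
#.#...#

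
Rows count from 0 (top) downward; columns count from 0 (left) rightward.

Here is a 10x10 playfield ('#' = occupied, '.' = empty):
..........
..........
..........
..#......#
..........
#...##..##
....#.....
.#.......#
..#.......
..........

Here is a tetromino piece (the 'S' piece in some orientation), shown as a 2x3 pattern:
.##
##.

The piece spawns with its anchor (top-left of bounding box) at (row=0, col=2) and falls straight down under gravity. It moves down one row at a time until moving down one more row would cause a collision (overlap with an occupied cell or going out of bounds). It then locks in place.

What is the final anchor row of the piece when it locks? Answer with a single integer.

Spawn at (row=0, col=2). Try each row:
  row 0: fits
  row 1: fits
  row 2: blocked -> lock at row 1

Answer: 1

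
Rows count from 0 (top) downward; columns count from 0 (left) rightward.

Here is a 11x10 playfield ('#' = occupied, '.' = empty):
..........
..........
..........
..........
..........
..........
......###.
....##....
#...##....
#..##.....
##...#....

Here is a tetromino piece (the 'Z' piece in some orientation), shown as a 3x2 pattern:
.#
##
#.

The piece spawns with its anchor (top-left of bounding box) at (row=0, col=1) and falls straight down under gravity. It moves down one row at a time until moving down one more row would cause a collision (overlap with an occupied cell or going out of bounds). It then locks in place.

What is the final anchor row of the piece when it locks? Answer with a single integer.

Spawn at (row=0, col=1). Try each row:
  row 0: fits
  row 1: fits
  row 2: fits
  row 3: fits
  row 4: fits
  row 5: fits
  row 6: fits
  row 7: fits
  row 8: blocked -> lock at row 7

Answer: 7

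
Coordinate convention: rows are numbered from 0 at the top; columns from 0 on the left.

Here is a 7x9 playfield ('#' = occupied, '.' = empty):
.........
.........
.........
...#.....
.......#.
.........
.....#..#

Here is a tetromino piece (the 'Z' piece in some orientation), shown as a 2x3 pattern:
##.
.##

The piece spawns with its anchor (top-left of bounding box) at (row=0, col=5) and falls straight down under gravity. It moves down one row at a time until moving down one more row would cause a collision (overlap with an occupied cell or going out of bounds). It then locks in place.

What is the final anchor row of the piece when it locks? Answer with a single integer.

Spawn at (row=0, col=5). Try each row:
  row 0: fits
  row 1: fits
  row 2: fits
  row 3: blocked -> lock at row 2

Answer: 2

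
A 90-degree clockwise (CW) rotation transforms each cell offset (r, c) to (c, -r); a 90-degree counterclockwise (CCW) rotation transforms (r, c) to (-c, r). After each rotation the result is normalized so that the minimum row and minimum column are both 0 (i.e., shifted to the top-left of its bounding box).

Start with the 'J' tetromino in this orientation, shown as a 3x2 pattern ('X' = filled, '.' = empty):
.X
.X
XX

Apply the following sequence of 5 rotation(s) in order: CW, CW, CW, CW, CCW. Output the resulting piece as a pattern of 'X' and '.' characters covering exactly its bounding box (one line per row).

Answer: XXX
..X

Derivation:
Start:
.X
.X
XX
After rotation 1 (CW):
X..
XXX
After rotation 2 (CW):
XX
X.
X.
After rotation 3 (CW):
XXX
..X
After rotation 4 (CW):
.X
.X
XX
After rotation 5 (CCW):
XXX
..X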